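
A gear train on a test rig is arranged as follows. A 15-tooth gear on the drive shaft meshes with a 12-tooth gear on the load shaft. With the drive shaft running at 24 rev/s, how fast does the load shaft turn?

the drive shaft → the load shaft (gear mesh, 12/15): 24 ÷ 0.8 = 30 rev/s

30 rev/s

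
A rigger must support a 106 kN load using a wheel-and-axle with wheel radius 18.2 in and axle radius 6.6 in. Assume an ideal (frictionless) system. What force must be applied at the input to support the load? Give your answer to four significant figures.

38.44 kN

Wheel-and-axle MA = R/r = 18.2/6.6 = 2.7576.
Effort = load / MA = 106 / 2.7576 = 38.44 kN.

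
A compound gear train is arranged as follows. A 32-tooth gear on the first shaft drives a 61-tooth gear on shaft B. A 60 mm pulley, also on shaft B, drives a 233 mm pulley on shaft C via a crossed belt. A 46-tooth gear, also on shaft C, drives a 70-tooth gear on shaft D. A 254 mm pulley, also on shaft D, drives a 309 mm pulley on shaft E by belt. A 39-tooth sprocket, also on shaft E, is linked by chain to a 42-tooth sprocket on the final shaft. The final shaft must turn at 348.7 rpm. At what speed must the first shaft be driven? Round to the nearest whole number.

Overall ratio R = 1.9062 × 3.8833 × 1.5217 × 1.2165 × 1.0769 = 14.758.
Required input speed = output speed × R = 348.7 × 14.758 = 5146.2 rpm.

5146 rpm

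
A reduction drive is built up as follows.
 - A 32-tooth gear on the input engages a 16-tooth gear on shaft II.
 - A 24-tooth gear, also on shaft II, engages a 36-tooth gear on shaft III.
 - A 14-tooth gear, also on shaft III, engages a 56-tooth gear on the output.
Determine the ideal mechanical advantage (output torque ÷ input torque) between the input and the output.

3

Each stage contributes driven/driver: gear mesh 16/32 = 0.5, gear mesh 36/24 = 1.5, gear mesh 56/14 = 4.
Overall: 0.5 × 1.5 × 4 = 3.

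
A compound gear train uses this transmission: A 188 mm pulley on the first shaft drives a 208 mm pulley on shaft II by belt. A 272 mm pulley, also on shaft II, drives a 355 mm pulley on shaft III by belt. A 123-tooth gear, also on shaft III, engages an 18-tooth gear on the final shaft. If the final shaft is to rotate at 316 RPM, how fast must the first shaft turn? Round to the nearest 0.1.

66.8 RPM

Overall ratio R = 1.1064 × 1.3051 × 0.14634 = 0.21132.
Required input speed = output speed × R = 316 × 0.21132 = 66.776 RPM.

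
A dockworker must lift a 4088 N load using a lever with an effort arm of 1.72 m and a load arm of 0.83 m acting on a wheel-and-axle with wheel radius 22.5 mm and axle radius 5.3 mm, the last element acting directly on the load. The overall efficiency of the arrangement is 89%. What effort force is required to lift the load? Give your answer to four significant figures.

522.1 N

Lever MA = effort arm / load arm = 1.72/0.83 = 2.0723.
Wheel-and-axle MA = R/r = 22.5/5.3 = 4.2453.
Combined ideal MA = 2.0723 × 4.2453 = 8.7975.
Actual MA = 8.7975 × 0.89 = 7.8297.
Effort = load / actual MA = 4088 / 7.8297 = 522.11 N.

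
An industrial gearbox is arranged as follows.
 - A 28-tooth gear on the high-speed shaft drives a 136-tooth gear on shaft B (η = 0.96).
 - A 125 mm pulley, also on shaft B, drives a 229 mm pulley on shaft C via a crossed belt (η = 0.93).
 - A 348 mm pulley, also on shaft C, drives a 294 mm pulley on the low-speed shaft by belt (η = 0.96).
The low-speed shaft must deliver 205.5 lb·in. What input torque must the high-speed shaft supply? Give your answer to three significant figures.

Overall ratio R = 4.8571 × 1.832 × 0.84483 = 7.5175; overall efficiency η = 0.96 × 0.93 × 0.96 = 0.8571.
Input torque = output torque / (R × η) = 205.5 / (7.5175 × 0.8571) = 31.894 lb·in.

31.9 lb·in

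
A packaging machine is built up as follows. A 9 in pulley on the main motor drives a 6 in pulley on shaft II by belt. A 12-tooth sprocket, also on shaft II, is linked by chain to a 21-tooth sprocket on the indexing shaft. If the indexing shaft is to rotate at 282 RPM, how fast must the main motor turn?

Overall ratio R = 0.66667 × 1.75 = 1.1667.
Required input speed = output speed × R = 282 × 1.1667 = 329 RPM.

329 RPM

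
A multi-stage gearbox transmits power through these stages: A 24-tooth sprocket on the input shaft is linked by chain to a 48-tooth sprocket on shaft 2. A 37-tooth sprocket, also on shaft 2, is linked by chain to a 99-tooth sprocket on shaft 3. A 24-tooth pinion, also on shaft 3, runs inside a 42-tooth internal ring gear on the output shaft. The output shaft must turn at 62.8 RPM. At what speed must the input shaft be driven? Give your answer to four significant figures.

Overall ratio R = 2 × 2.6757 × 1.75 = 9.3649.
Required input speed = output speed × R = 62.8 × 9.3649 = 588.11 RPM.

588.1 RPM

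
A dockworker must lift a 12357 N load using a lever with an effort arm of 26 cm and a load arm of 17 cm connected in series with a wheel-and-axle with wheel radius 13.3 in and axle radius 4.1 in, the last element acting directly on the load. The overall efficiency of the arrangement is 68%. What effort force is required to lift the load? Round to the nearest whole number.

3663 N

Lever MA = effort arm / load arm = 26/17 = 1.5294.
Wheel-and-axle MA = R/r = 13.3/4.1 = 3.2439.
Combined ideal MA = 1.5294 × 3.2439 = 4.9613.
Actual MA = 4.9613 × 0.68 = 3.3737.
Effort = load / actual MA = 12357 / 3.3737 = 3662.8 N.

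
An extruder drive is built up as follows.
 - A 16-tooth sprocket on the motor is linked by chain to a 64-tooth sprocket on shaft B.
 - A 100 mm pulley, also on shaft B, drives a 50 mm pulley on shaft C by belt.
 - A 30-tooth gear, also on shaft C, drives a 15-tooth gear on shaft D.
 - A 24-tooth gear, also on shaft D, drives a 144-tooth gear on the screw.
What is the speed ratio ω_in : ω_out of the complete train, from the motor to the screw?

Each stage contributes driven/driver: chain 64/16 = 4, belt 50/100 = 0.5, gear mesh 15/30 = 0.5, gear mesh 144/24 = 6.
Overall: 4 × 0.5 × 0.5 × 6 = 6.

6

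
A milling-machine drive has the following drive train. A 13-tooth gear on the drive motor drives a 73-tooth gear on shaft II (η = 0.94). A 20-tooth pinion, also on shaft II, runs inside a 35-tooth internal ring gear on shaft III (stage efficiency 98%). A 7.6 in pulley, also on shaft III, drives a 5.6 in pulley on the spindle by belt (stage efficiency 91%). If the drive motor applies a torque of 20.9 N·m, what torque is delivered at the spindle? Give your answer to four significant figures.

After the gear mesh (73/13): 20.9 × 5.6154 × 0.94 = 110.32 N·m
After the internal gear (35/20): 110.32 × 1.75 × 0.98 = 189.2 N·m
After the belt (5.6/7.6): 189.2 × 0.73684 × 0.91 = 126.86 N·m

126.9 N·m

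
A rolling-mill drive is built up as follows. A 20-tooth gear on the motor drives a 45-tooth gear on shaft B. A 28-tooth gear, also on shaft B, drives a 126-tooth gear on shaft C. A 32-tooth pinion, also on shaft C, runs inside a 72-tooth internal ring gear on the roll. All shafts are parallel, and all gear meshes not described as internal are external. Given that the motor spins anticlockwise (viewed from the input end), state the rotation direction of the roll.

anticlockwise

the motor → shaft B: external mesh, 1 reversal → CW.
shaft B → shaft C: external mesh, 1 reversal → CCW.
shaft C → the roll: internal mesh, same direction → CCW.
2 reversals in total — an even number — so the roll turns the same way as the motor.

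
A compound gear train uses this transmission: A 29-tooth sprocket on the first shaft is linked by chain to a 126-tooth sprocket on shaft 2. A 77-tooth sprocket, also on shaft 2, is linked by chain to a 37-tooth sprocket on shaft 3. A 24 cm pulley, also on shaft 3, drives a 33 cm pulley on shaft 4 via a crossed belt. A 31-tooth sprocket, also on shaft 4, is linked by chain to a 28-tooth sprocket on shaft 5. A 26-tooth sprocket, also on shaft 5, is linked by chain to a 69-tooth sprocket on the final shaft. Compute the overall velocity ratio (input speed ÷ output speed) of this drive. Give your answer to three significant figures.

Each stage contributes driven/driver: chain 126/29 = 4.3448, chain 37/77 = 0.48052, belt 33/24 = 1.375, chain 28/31 = 0.90323, chain 69/26 = 2.6538.
Overall: 4.3448 × 0.48052 × 1.375 × 0.90323 × 2.6538 = 6.8811.

6.88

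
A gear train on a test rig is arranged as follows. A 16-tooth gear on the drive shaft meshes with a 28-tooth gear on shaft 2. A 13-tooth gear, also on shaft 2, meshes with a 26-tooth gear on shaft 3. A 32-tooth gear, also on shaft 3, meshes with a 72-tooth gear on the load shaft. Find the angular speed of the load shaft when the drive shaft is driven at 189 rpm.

24 rpm

gear mesh 28/16 = 1.75 → 189/1.75 = 108 rpm
gear mesh 26/13 = 2 → 108/2 = 54 rpm
gear mesh 72/32 = 2.25 → 54/2.25 = 24 rpm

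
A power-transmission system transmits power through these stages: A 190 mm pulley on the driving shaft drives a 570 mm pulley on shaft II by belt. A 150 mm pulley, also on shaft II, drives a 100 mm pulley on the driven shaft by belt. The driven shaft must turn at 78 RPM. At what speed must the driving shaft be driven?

156 RPM

Overall ratio R = 3 × 0.66667 = 2.
Required input speed = output speed × R = 78 × 2 = 156 RPM.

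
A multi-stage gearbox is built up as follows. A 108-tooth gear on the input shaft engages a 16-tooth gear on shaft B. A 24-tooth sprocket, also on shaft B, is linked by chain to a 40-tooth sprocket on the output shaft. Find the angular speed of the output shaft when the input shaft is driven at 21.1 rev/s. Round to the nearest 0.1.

gear mesh 16/108 = 0.14815 → 21.1/0.14815 = 142.43 rev/s
chain 40/24 = 1.6667 → 142.43/1.6667 = 85.455 rev/s

85.5 rev/s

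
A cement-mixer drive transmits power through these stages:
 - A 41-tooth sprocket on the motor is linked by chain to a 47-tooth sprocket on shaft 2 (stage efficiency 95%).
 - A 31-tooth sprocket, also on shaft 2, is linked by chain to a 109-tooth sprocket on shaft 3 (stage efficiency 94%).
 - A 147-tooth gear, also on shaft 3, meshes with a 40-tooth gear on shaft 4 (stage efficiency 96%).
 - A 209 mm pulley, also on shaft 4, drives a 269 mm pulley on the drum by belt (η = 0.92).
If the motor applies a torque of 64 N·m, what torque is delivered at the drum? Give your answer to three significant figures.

Chain: ratio = 47/41 = 1.1463; torque at shaft 2 = 64 × 1.1463 × 0.95 = 69.698 N·m.
Chain: ratio = 109/31 = 3.5161; torque at shaft 3 = 69.698 × 3.5161 × 0.94 = 230.36 N·m.
Gear mesh: ratio = 40/147 = 0.27211; torque at shaft 4 = 230.36 × 0.27211 × 0.96 = 60.176 N·m.
Belt: ratio = 269/209 = 1.2871; torque at the drum = 60.176 × 1.2871 × 0.92 = 71.255 N·m.

71.3 N·m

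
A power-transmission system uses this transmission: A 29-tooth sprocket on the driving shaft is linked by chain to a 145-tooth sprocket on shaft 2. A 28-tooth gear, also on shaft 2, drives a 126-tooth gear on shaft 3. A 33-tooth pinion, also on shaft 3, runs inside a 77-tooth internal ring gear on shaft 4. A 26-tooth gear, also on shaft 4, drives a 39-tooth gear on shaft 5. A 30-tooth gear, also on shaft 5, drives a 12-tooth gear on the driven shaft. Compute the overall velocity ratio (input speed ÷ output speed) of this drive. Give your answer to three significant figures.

31.5

Each stage contributes driven/driver: chain 145/29 = 5, gear mesh 126/28 = 4.5, internal gear 77/33 = 2.3333, gear mesh 39/26 = 1.5, gear mesh 12/30 = 0.4.
Overall: 5 × 4.5 × 2.3333 × 1.5 × 0.4 = 31.5.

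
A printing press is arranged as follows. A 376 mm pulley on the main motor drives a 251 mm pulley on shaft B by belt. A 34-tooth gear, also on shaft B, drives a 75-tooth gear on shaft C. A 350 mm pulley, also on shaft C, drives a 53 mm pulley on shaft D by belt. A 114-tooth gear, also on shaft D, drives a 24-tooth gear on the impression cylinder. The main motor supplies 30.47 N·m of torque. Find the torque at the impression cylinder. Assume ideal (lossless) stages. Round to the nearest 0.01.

belt 251/376 = 0.66755 → τ = 30.47·0.66755 = 20.34 N·m
gear mesh 75/34 = 2.2059 → τ = 20.34·2.2059 = 44.868 N·m
belt 53/350 = 0.15143 → τ = 44.868·0.15143 = 6.7944 N·m
gear mesh 24/114 = 0.21053 → τ = 6.7944·0.21053 = 1.4304 N·m

1.43 N·m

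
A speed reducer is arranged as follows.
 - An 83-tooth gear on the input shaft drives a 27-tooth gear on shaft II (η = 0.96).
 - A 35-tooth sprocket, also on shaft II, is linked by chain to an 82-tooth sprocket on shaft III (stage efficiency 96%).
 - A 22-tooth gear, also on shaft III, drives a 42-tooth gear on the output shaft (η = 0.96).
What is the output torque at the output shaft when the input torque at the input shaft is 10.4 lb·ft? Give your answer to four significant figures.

13.39 lb·ft

gear mesh 27/83 = 0.3253 → τ = 10.4·0.3253·0.96 = 3.2478 lb·ft
chain 82/35 = 2.3429 → τ = 3.2478·2.3429·0.96 = 7.3048 lb·ft
gear mesh 42/22 = 1.9091 → τ = 7.3048·1.9091·0.96 = 13.388 lb·ft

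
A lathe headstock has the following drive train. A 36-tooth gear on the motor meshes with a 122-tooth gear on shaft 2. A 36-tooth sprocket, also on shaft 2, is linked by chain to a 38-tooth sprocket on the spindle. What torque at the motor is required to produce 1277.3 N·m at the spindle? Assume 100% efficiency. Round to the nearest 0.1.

357.1 N·m

Overall ratio R = 3.3889 × 1.0556 = 3.5772.
Input torque = output torque / R = 1277.3 / 3.5772 = 357.07 N·m.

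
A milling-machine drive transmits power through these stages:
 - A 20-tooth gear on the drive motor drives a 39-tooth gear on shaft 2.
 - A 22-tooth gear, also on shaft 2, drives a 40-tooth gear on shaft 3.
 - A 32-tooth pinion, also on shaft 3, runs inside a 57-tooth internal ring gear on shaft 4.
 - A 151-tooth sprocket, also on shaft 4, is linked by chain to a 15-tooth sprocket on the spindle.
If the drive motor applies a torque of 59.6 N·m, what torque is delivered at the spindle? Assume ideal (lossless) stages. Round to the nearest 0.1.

37.4 N·m

Gear mesh: ratio = 39/20 = 1.95; torque at shaft 2 = 59.6 × 1.95 = 116.22 N·m.
Gear mesh: ratio = 40/22 = 1.8182; torque at shaft 3 = 116.22 × 1.8182 = 211.31 N·m.
Internal gear: ratio = 57/32 = 1.7812; torque at shaft 4 = 211.31 × 1.7812 = 376.39 N·m.
Chain: ratio = 15/151 = 0.099338; torque at the spindle = 376.39 × 0.099338 = 37.39 N·m.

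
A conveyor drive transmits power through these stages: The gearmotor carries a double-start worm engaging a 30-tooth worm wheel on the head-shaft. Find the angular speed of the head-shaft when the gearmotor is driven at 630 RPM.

worm 30/2 = 15 → 630/15 = 42 RPM

42 RPM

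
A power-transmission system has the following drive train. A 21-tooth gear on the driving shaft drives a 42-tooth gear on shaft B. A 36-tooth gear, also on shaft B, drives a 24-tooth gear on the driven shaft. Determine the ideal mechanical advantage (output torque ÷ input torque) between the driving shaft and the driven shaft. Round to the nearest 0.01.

1.33

Each stage contributes driven/driver: gear mesh 42/21 = 2, gear mesh 24/36 = 0.66667.
Overall: 2 × 0.66667 = 1.3333.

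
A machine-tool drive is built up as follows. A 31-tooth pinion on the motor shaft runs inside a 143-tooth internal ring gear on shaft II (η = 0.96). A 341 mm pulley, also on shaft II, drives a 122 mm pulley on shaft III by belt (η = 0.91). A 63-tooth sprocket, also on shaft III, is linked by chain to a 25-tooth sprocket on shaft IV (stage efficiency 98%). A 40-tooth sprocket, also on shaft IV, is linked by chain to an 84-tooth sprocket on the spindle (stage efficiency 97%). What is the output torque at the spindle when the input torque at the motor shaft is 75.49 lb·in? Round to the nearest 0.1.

internal gear 143/31 = 4.6129 → τ = 75.49·4.6129·0.96 = 334.3 lb·in
belt 122/341 = 0.35777 → τ = 334.3·0.35777·0.91 = 108.84 lb·in
chain 25/63 = 0.39683 → τ = 108.84·0.39683·0.98 = 42.326 lb·in
chain 84/40 = 2.1 → τ = 42.326·2.1·0.97 = 86.218 lb·in

86.2 lb·in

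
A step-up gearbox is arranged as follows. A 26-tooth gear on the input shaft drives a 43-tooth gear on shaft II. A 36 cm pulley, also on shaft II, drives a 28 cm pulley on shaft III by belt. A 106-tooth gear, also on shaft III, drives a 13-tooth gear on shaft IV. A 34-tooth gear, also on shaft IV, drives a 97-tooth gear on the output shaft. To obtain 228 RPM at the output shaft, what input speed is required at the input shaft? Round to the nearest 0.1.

Overall ratio R = 1.6538 × 0.77778 × 0.12264 × 2.8529 = 0.45007.
Required input speed = output speed × R = 228 × 0.45007 = 102.62 RPM.

102.6 RPM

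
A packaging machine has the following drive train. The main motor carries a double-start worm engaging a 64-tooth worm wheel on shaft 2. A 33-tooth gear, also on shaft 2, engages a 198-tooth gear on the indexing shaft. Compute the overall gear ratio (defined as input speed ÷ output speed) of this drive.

192

Each stage contributes driven/driver: worm 64/2 = 32, gear mesh 198/33 = 6.
Overall: 32 × 6 = 192.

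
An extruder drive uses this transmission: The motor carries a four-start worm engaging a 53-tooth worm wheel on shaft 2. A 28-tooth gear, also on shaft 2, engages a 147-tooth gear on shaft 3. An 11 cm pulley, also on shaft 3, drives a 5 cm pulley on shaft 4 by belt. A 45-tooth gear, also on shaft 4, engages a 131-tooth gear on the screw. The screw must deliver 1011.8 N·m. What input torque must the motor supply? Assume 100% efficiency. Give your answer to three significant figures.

11.0 N·m

Overall ratio R = 13.25 × 5.25 × 0.45455 × 2.9111 = 92.047.
Input torque = output torque / R = 1011.8 / 92.047 = 10.992 N·m.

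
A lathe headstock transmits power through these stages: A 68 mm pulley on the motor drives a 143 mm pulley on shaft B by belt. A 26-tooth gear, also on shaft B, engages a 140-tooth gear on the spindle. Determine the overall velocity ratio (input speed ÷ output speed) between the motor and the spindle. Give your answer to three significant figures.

11.3

Each stage contributes driven/driver: belt 143/68 = 2.1029, gear mesh 140/26 = 5.3846.
Overall: 2.1029 × 5.3846 = 11.324.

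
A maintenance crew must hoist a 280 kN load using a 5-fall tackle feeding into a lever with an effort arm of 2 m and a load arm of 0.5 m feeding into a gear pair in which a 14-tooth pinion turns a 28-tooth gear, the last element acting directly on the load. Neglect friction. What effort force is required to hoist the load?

Block-and-tackle MA = number of supporting rope parts = 5.
Lever MA = effort arm / load arm = 2/0.5 = 4.
Gear pair MA = 28/14 = 2.
Combined ideal MA = 5 × 4 × 2 = 40.
Effort = load / MA = 280 / 40 = 7 kN.

7 kN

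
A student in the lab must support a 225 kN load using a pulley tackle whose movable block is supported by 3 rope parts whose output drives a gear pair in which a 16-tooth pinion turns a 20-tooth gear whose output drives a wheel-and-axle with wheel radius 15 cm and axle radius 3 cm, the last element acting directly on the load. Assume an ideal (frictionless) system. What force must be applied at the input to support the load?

Block-and-tackle MA = number of supporting rope parts = 3.
Gear pair MA = 20/16 = 1.25.
Wheel-and-axle MA = R/r = 15/3 = 5.
Combined ideal MA = 3 × 1.25 × 5 = 18.75.
Effort = load / MA = 225 / 18.75 = 12 kN.

12 kN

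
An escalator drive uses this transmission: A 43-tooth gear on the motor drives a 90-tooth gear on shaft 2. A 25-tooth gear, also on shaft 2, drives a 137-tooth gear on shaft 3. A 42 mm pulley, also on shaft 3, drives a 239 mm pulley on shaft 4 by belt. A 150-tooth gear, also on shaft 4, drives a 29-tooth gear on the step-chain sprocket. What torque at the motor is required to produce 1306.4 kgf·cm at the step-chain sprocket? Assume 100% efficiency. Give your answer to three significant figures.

104 kgf·cm

Overall ratio R = 2.093 × 5.48 × 5.6905 × 0.19333 = 12.619.
Input torque = output torque / R = 1306.4 / 12.619 = 103.53 kgf·cm.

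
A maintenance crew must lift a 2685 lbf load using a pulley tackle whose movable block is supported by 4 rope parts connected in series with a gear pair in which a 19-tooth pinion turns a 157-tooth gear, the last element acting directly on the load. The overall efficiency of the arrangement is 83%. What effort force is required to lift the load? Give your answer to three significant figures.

97.9 lbf

Block-and-tackle MA = number of supporting rope parts = 4.
Gear pair MA = 157/19 = 8.2632.
Combined ideal MA = 4 × 8.2632 = 33.053.
Actual MA = 33.053 × 0.83 = 27.434.
Effort = load / actual MA = 2685 / 27.434 = 97.872 lbf.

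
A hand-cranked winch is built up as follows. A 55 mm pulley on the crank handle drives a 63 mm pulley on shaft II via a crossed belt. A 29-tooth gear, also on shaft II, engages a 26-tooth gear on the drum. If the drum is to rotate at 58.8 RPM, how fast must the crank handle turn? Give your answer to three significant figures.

Overall ratio R = 1.1455 × 0.89655 = 1.027.
Required input speed = output speed × R = 58.8 × 1.027 = 60.385 RPM.

60.4 RPM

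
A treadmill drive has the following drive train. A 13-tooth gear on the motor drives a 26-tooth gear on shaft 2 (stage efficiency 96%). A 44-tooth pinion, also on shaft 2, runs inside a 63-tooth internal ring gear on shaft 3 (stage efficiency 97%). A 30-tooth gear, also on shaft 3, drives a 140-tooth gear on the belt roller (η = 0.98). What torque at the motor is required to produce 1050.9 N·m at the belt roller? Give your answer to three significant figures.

Overall ratio R = 2 × 1.4318 × 4.6667 = 13.364; overall efficiency η = 0.96 × 0.97 × 0.98 = 0.9126.
Input torque = output torque / (R × η) = 1050.9 / (13.364 × 0.9126) = 86.172 N·m.

86.2 N·m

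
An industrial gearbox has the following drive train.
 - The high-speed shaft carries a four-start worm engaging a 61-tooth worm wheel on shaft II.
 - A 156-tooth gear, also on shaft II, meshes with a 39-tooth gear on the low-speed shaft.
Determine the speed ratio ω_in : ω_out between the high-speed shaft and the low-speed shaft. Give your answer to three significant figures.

Each stage contributes driven/driver: worm 61/4 = 15.25, gear mesh 39/156 = 0.25.
Overall: 15.25 × 0.25 = 3.8125.

3.81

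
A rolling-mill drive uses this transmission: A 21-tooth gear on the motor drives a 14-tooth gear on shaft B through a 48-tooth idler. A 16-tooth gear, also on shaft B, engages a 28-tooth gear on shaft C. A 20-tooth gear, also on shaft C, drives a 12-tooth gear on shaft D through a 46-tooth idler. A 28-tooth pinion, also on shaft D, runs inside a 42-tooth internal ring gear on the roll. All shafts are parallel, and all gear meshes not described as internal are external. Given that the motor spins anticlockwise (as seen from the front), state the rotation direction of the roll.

clockwise

the motor → shaft B: driver → idler → driven is 2 external meshes, 2 reversals → CCW.
shaft B → shaft C: external mesh, 1 reversal → CW.
shaft C → shaft D: driver → idler → driven is 2 external meshes, 2 reversals → CW.
shaft D → the roll: internal mesh, same direction → CW.
5 reversals in total — an odd number — so the roll turns opposite to the motor.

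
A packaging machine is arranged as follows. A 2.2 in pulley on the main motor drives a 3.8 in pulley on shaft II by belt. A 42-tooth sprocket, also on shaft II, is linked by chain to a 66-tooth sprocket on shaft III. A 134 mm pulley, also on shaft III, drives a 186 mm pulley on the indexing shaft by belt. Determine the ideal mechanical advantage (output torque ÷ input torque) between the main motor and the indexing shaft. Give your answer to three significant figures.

3.77

Each stage contributes driven/driver: belt 3.8/2.2 = 1.7273, chain 66/42 = 1.5714, belt 186/134 = 1.3881.
Overall: 1.7273 × 1.5714 × 1.3881 = 3.7676.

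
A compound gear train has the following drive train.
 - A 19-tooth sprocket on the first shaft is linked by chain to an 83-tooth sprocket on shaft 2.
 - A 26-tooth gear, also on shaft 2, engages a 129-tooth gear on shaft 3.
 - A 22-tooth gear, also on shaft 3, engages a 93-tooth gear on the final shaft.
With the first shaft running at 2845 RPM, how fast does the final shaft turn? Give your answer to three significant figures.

31.1 RPM

chain 83/19 = 4.3684 → 2845/4.3684 = 651.27 RPM
gear mesh 129/26 = 4.9615 → 651.27/4.9615 = 131.26 RPM
gear mesh 93/22 = 4.2273 → 131.26/4.2273 = 31.051 RPM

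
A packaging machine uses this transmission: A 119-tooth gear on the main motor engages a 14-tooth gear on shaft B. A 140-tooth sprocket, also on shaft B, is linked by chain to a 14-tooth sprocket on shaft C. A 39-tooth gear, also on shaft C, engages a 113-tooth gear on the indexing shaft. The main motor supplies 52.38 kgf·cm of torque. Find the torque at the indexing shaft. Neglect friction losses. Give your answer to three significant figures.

1.79 kgf·cm

Gear mesh: ratio = 14/119 = 0.11765; torque at shaft B = 52.38 × 0.11765 = 6.1624 kgf·cm.
Chain: ratio = 14/140 = 0.1; torque at shaft C = 6.1624 × 0.1 = 0.61624 kgf·cm.
Gear mesh: ratio = 113/39 = 2.8974; torque at the indexing shaft = 0.61624 × 2.8974 = 1.7855 kgf·cm.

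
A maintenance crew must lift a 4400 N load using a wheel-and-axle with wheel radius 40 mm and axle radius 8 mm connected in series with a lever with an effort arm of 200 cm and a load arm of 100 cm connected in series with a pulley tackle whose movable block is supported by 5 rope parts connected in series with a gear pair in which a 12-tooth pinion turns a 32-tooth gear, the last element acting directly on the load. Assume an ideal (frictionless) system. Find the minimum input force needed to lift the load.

33 N

Wheel-and-axle MA = R/r = 40/8 = 5.
Lever MA = effort arm / load arm = 200/100 = 2.
Block-and-tackle MA = number of supporting rope parts = 5.
Gear pair MA = 32/12 = 2.6667.
Combined ideal MA = 5 × 2 × 5 × 2.6667 = 133.33.
Effort = load / MA = 4400 / 133.33 = 33 N.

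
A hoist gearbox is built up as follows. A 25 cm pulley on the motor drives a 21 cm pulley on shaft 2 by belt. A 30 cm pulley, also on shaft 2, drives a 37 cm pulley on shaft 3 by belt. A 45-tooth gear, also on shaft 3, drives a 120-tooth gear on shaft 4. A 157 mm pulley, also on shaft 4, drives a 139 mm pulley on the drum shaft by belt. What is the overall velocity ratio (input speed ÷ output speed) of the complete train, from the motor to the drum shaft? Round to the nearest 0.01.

Each stage contributes driven/driver: belt 21/25 = 0.84, belt 37/30 = 1.2333, gear mesh 120/45 = 2.6667, belt 139/157 = 0.88535.
Overall: 0.84 × 1.2333 × 2.6667 × 0.88535 = 2.4459.

2.45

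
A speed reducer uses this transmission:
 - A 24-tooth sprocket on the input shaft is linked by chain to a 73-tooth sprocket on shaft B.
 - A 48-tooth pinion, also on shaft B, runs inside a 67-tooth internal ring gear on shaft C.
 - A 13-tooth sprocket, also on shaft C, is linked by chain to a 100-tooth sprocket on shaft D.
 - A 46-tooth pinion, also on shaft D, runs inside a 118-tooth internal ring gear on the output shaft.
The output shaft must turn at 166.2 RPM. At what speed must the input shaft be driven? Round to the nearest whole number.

Overall ratio R = 3.0417 × 1.3958 × 7.6923 × 2.5652 = 83.777.
Required input speed = output speed × R = 166.2 × 83.777 = 13924 RPM.

13924 RPM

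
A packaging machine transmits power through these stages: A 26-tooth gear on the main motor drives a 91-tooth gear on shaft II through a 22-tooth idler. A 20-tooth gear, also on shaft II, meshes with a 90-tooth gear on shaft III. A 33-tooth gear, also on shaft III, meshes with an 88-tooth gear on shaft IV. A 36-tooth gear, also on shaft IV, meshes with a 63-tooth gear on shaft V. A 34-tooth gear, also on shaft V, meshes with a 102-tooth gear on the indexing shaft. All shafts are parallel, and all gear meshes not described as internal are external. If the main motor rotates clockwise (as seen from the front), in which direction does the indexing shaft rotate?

the main motor → shaft II: driver → idler → driven is 2 external meshes, 2 reversals → CW.
shaft II → shaft III: external mesh, 1 reversal → CCW.
shaft III → shaft IV: external mesh, 1 reversal → CW.
shaft IV → shaft V: external mesh, 1 reversal → CCW.
shaft V → the indexing shaft: external mesh, 1 reversal → CW.
6 reversals in total — an even number — so the indexing shaft turns the same way as the main motor.

clockwise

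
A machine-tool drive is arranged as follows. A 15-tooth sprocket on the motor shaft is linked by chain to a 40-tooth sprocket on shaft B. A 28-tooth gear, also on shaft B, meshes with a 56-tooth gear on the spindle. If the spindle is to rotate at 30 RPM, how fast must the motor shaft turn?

160 RPM

Overall ratio R = 2.6667 × 2 = 5.3333.
Required input speed = output speed × R = 30 × 5.3333 = 160 RPM.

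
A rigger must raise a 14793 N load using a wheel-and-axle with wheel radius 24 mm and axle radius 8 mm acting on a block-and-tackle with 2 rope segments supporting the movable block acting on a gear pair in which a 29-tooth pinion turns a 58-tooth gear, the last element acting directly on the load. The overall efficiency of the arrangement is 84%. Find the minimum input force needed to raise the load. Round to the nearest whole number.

1468 N

Wheel-and-axle MA = R/r = 24/8 = 3.
Block-and-tackle MA = number of supporting rope parts = 2.
Gear pair MA = 58/29 = 2.
Combined ideal MA = 3 × 2 × 2 = 12.
Actual MA = 12 × 0.84 = 10.08.
Effort = load / actual MA = 14793 / 10.08 = 1467.6 N.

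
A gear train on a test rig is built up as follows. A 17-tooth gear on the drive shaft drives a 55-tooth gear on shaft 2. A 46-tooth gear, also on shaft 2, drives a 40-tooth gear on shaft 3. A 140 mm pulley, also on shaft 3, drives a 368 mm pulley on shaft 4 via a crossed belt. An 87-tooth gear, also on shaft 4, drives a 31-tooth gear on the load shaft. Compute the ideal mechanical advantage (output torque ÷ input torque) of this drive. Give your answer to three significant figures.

2.63

Each stage contributes driven/driver: gear mesh 55/17 = 3.2353, gear mesh 40/46 = 0.86957, belt 368/140 = 2.6286, gear mesh 31/87 = 0.35632.
Overall: 3.2353 × 0.86957 × 2.6286 × 0.35632 = 2.635.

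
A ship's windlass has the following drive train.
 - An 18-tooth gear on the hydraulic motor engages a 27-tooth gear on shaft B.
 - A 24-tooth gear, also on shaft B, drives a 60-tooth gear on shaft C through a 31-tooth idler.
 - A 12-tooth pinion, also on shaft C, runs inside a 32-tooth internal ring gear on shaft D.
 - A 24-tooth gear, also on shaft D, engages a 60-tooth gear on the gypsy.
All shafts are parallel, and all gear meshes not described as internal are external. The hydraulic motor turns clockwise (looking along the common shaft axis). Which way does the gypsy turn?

clockwise

the hydraulic motor → shaft B: external mesh, 1 reversal → CCW.
shaft B → shaft C: driver → idler → driven is 2 external meshes, 2 reversals → CCW.
shaft C → shaft D: internal mesh, same direction → CCW.
shaft D → the gypsy: external mesh, 1 reversal → CW.
4 reversals in total — an even number — so the gypsy turns the same way as the hydraulic motor.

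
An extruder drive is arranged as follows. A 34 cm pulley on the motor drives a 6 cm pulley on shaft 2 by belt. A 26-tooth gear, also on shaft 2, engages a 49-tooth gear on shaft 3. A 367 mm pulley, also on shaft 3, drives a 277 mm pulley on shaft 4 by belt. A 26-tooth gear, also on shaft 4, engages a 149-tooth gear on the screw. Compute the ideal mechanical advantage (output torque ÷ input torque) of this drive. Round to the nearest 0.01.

1.44

Each stage contributes driven/driver: belt 6/34 = 0.17647, gear mesh 49/26 = 1.8846, belt 277/367 = 0.75477, gear mesh 149/26 = 5.7308.
Overall: 0.17647 × 1.8846 × 0.75477 × 5.7308 = 1.4385.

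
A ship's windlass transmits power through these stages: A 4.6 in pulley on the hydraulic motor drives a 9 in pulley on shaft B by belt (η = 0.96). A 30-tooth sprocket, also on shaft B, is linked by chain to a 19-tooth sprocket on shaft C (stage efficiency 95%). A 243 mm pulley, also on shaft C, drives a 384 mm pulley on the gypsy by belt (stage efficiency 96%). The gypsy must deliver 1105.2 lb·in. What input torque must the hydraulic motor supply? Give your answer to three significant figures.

Overall ratio R = 1.9565 × 0.63333 × 1.5802 = 1.9581; overall efficiency η = 0.96 × 0.95 × 0.96 = 0.8755.
Input torque = output torque / (R × η) = 1105.2 / (1.9581 × 0.8755) = 644.66 lb·in.

645 lb·in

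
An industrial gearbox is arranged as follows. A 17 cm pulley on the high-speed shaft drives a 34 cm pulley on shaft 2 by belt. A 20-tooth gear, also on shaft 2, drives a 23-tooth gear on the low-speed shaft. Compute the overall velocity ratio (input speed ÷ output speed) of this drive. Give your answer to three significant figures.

2.30

Each stage contributes driven/driver: belt 34/17 = 2, gear mesh 23/20 = 1.15.
Overall: 2 × 1.15 = 2.3.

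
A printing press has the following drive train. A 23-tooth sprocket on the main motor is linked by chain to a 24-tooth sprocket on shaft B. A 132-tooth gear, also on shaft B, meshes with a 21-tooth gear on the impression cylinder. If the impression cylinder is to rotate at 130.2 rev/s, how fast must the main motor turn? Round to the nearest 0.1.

Overall ratio R = 1.0435 × 0.15909 = 0.16601.
Required input speed = output speed × R = 130.2 × 0.16601 = 21.614 rev/s.

21.6 rev/s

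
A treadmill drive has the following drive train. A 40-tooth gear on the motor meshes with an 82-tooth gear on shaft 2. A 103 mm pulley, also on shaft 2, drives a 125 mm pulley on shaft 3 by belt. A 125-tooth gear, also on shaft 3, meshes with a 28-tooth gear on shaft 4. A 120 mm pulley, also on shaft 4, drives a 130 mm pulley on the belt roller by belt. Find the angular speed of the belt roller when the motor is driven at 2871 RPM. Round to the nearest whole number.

4756 RPM

the motor → shaft 2 (gear mesh, 82/40): 2871 ÷ 2.05 = 1400.5 RPM
shaft 2 → shaft 3 (belt, 125/103): 1400.5 ÷ 1.2136 = 1154 RPM
shaft 3 → shaft 4 (gear mesh, 28/125): 1154 ÷ 0.224 = 5151.8 RPM
shaft 4 → the belt roller (belt, 130/120): 5151.8 ÷ 1.0833 = 4755.5 RPM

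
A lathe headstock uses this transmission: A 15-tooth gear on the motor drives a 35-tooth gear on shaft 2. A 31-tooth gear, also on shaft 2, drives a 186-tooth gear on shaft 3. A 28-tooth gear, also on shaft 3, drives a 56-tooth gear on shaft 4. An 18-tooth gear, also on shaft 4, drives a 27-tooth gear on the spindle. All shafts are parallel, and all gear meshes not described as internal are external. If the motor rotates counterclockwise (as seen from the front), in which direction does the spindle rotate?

the motor → shaft 2: external mesh, 1 reversal → CW.
shaft 2 → shaft 3: external mesh, 1 reversal → CCW.
shaft 3 → shaft 4: external mesh, 1 reversal → CW.
shaft 4 → the spindle: external mesh, 1 reversal → CCW.
4 reversals in total — an even number — so the spindle turns the same way as the motor.

counterclockwise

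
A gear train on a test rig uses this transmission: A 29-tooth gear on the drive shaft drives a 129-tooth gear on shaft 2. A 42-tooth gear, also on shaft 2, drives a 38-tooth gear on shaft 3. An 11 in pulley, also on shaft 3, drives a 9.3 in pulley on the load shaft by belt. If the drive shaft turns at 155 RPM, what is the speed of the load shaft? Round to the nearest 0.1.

the drive shaft → shaft 2 (gear mesh, 129/29): 155 ÷ 4.4483 = 34.845 RPM
shaft 2 → shaft 3 (gear mesh, 38/42): 34.845 ÷ 0.90476 = 38.513 RPM
shaft 3 → the load shaft (belt, 9.3/11): 38.513 ÷ 0.84545 = 45.553 RPM

45.6 RPM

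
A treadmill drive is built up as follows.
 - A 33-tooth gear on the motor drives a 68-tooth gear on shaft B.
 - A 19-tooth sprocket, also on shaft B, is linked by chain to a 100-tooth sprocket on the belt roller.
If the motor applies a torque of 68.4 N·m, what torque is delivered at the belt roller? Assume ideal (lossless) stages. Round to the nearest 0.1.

741.8 N·m

After the gear mesh (68/33): 68.4 × 2.0606 = 140.95 N·m
After the chain (100/19): 140.95 × 5.2632 = 741.82 N·m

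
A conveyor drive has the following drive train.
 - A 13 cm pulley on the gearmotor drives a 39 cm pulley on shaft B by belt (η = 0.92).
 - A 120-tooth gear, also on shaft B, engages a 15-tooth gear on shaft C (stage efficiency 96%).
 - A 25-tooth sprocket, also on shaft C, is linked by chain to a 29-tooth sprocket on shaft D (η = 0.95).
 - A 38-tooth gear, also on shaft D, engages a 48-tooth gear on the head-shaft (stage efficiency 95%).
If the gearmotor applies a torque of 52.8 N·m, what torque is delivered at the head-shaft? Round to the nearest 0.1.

After the belt (39/13): 52.8 × 3 × 0.92 = 145.73 N·m
After the gear mesh (15/120): 145.73 × 0.125 × 0.96 = 17.487 N·m
After the chain (29/25): 17.487 × 1.16 × 0.95 = 19.271 N·m
After the gear mesh (48/38): 19.271 × 1.2632 × 0.95 = 23.125 N·m

23.1 N·m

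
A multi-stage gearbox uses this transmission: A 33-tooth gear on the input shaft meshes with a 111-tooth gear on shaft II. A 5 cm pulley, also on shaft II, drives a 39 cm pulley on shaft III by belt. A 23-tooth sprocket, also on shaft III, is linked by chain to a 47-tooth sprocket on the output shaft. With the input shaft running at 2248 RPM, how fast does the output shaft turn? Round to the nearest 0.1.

Gear mesh: ratio = 111/33 = 3.3636, so shaft II turns at 2248 / 3.3636 = 668.32 RPM.
Belt: ratio = 39/5 = 7.8, so shaft III turns at 668.32 / 7.8 = 85.683 RPM.
Chain: ratio = 47/23 = 2.0435, so the output shaft turns at 85.683 / 2.0435 = 41.93 RPM.

41.9 RPM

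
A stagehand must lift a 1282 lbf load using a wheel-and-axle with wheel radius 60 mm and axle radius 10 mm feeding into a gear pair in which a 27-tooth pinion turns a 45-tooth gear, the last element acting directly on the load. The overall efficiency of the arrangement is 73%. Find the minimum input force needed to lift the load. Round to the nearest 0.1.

Wheel-and-axle MA = R/r = 60/10 = 6.
Gear pair MA = 45/27 = 1.6667.
Combined ideal MA = 6 × 1.6667 = 10.
Actual MA = 10 × 0.73 = 7.3.
Effort = load / actual MA = 1282 / 7.3 = 175.62 lbf.

175.6 lbf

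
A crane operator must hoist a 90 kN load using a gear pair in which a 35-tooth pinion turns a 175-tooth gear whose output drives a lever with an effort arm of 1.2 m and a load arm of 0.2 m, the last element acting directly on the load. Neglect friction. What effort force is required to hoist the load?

Gear pair MA = 175/35 = 5.
Lever MA = effort arm / load arm = 1.2/0.2 = 6.
Combined ideal MA = 5 × 6 = 30.
Effort = load / MA = 90 / 30 = 3 kN.

3 kN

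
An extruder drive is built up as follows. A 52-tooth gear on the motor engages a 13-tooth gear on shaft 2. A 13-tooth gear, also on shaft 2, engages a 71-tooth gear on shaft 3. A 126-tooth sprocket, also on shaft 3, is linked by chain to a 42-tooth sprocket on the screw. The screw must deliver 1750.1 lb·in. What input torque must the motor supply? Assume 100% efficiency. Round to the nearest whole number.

Overall ratio R = 0.25 × 5.4615 × 0.33333 = 0.45513.
Input torque = output torque / R = 1750.1 / 0.45513 = 3845.3 lb·in.

3845 lb·in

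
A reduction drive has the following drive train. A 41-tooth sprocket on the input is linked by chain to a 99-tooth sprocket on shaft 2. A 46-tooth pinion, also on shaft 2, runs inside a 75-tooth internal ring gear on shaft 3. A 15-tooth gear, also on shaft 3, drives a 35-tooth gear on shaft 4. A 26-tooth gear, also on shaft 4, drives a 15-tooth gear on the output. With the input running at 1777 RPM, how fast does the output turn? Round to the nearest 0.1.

the input → shaft 2 (chain, 99/41): 1777 ÷ 2.4146 = 735.93 RPM
shaft 2 → shaft 3 (internal gear, 75/46): 735.93 ÷ 1.6304 = 451.37 RPM
shaft 3 → shaft 4 (gear mesh, 35/15): 451.37 ÷ 2.3333 = 193.44 RPM
shaft 4 → the output (gear mesh, 15/26): 193.44 ÷ 0.57692 = 335.3 RPM

335.3 RPM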